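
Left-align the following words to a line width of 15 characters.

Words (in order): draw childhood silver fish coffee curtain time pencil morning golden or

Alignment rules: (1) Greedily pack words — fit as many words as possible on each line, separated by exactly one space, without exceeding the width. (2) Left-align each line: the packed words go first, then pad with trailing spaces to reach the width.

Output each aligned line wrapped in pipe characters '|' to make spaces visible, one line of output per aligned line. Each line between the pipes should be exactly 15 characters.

Answer: |draw childhood |
|silver fish    |
|coffee curtain |
|time pencil    |
|morning golden |
|or             |

Derivation:
Line 1: ['draw', 'childhood'] (min_width=14, slack=1)
Line 2: ['silver', 'fish'] (min_width=11, slack=4)
Line 3: ['coffee', 'curtain'] (min_width=14, slack=1)
Line 4: ['time', 'pencil'] (min_width=11, slack=4)
Line 5: ['morning', 'golden'] (min_width=14, slack=1)
Line 6: ['or'] (min_width=2, slack=13)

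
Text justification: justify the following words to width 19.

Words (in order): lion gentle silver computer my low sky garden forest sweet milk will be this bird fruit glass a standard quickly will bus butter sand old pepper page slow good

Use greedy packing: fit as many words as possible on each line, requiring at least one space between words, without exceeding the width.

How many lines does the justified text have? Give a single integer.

Answer: 9

Derivation:
Line 1: ['lion', 'gentle', 'silver'] (min_width=18, slack=1)
Line 2: ['computer', 'my', 'low', 'sky'] (min_width=19, slack=0)
Line 3: ['garden', 'forest', 'sweet'] (min_width=19, slack=0)
Line 4: ['milk', 'will', 'be', 'this'] (min_width=17, slack=2)
Line 5: ['bird', 'fruit', 'glass', 'a'] (min_width=18, slack=1)
Line 6: ['standard', 'quickly'] (min_width=16, slack=3)
Line 7: ['will', 'bus', 'butter'] (min_width=15, slack=4)
Line 8: ['sand', 'old', 'pepper'] (min_width=15, slack=4)
Line 9: ['page', 'slow', 'good'] (min_width=14, slack=5)
Total lines: 9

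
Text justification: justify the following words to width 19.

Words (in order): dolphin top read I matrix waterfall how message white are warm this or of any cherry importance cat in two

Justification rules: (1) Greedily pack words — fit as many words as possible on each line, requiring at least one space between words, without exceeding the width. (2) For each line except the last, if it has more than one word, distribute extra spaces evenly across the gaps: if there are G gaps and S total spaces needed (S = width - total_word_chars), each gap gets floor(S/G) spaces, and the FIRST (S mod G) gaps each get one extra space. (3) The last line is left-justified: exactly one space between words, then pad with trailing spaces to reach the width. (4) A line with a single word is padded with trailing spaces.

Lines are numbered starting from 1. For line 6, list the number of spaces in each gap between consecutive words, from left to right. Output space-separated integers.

Line 1: ['dolphin', 'top', 'read', 'I'] (min_width=18, slack=1)
Line 2: ['matrix', 'waterfall'] (min_width=16, slack=3)
Line 3: ['how', 'message', 'white'] (min_width=17, slack=2)
Line 4: ['are', 'warm', 'this', 'or', 'of'] (min_width=19, slack=0)
Line 5: ['any', 'cherry'] (min_width=10, slack=9)
Line 6: ['importance', 'cat', 'in'] (min_width=17, slack=2)
Line 7: ['two'] (min_width=3, slack=16)

Answer: 2 2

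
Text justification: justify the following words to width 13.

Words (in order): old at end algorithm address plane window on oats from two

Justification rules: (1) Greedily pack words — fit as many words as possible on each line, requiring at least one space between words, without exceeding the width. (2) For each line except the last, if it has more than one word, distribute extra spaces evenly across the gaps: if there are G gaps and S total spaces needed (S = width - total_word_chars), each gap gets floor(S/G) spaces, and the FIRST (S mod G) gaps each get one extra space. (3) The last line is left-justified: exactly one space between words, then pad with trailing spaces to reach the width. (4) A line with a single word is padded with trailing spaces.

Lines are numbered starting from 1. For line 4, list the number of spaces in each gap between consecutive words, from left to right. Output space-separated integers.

Answer: 5

Derivation:
Line 1: ['old', 'at', 'end'] (min_width=10, slack=3)
Line 2: ['algorithm'] (min_width=9, slack=4)
Line 3: ['address', 'plane'] (min_width=13, slack=0)
Line 4: ['window', 'on'] (min_width=9, slack=4)
Line 5: ['oats', 'from', 'two'] (min_width=13, slack=0)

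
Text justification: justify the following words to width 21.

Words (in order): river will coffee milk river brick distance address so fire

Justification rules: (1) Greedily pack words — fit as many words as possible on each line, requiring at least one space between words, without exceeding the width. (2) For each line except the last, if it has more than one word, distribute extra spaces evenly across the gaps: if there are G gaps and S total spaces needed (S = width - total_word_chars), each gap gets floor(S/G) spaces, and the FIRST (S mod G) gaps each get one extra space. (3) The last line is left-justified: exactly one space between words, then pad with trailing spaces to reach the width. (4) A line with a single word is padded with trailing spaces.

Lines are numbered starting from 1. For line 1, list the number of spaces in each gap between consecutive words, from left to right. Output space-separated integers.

Answer: 3 3

Derivation:
Line 1: ['river', 'will', 'coffee'] (min_width=17, slack=4)
Line 2: ['milk', 'river', 'brick'] (min_width=16, slack=5)
Line 3: ['distance', 'address', 'so'] (min_width=19, slack=2)
Line 4: ['fire'] (min_width=4, slack=17)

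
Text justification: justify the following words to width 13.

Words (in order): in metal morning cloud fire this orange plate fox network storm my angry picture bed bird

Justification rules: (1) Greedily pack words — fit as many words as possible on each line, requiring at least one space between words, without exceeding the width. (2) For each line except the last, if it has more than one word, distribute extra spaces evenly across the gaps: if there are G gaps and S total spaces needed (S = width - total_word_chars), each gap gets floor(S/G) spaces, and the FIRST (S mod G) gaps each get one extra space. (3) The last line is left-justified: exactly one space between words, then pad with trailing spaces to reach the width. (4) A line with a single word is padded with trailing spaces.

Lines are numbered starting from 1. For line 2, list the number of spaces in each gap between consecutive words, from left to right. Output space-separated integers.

Line 1: ['in', 'metal'] (min_width=8, slack=5)
Line 2: ['morning', 'cloud'] (min_width=13, slack=0)
Line 3: ['fire', 'this'] (min_width=9, slack=4)
Line 4: ['orange', 'plate'] (min_width=12, slack=1)
Line 5: ['fox', 'network'] (min_width=11, slack=2)
Line 6: ['storm', 'my'] (min_width=8, slack=5)
Line 7: ['angry', 'picture'] (min_width=13, slack=0)
Line 8: ['bed', 'bird'] (min_width=8, slack=5)

Answer: 1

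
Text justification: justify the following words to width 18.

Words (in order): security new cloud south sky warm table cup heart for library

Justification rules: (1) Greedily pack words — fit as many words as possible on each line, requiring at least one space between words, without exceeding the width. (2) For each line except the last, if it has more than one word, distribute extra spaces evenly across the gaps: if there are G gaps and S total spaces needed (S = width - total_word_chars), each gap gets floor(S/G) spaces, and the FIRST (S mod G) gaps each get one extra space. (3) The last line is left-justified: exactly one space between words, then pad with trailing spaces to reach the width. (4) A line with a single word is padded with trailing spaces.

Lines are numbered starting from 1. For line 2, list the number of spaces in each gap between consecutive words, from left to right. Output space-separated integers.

Line 1: ['security', 'new', 'cloud'] (min_width=18, slack=0)
Line 2: ['south', 'sky', 'warm'] (min_width=14, slack=4)
Line 3: ['table', 'cup', 'heart'] (min_width=15, slack=3)
Line 4: ['for', 'library'] (min_width=11, slack=7)

Answer: 3 3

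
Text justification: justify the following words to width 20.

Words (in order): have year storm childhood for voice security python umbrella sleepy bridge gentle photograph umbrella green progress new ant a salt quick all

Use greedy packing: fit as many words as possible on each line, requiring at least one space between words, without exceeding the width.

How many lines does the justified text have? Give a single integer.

Line 1: ['have', 'year', 'storm'] (min_width=15, slack=5)
Line 2: ['childhood', 'for', 'voice'] (min_width=19, slack=1)
Line 3: ['security', 'python'] (min_width=15, slack=5)
Line 4: ['umbrella', 'sleepy'] (min_width=15, slack=5)
Line 5: ['bridge', 'gentle'] (min_width=13, slack=7)
Line 6: ['photograph', 'umbrella'] (min_width=19, slack=1)
Line 7: ['green', 'progress', 'new'] (min_width=18, slack=2)
Line 8: ['ant', 'a', 'salt', 'quick', 'all'] (min_width=20, slack=0)
Total lines: 8

Answer: 8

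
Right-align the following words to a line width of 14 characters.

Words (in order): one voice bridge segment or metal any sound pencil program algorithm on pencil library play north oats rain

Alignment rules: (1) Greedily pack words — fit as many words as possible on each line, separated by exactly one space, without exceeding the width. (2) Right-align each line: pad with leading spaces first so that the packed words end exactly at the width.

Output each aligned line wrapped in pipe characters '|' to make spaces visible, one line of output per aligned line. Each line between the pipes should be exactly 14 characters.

Answer: |     one voice|
|bridge segment|
|  or metal any|
|  sound pencil|
|       program|
|  algorithm on|
|pencil library|
|    play north|
|     oats rain|

Derivation:
Line 1: ['one', 'voice'] (min_width=9, slack=5)
Line 2: ['bridge', 'segment'] (min_width=14, slack=0)
Line 3: ['or', 'metal', 'any'] (min_width=12, slack=2)
Line 4: ['sound', 'pencil'] (min_width=12, slack=2)
Line 5: ['program'] (min_width=7, slack=7)
Line 6: ['algorithm', 'on'] (min_width=12, slack=2)
Line 7: ['pencil', 'library'] (min_width=14, slack=0)
Line 8: ['play', 'north'] (min_width=10, slack=4)
Line 9: ['oats', 'rain'] (min_width=9, slack=5)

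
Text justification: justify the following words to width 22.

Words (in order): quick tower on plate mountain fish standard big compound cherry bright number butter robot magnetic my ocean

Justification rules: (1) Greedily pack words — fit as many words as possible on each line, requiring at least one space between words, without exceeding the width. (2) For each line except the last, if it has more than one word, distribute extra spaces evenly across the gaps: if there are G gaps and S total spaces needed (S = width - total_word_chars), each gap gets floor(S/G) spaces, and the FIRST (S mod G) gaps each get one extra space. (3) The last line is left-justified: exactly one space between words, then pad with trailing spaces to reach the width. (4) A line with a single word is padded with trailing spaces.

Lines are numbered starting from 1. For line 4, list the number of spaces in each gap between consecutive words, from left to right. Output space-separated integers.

Line 1: ['quick', 'tower', 'on', 'plate'] (min_width=20, slack=2)
Line 2: ['mountain', 'fish', 'standard'] (min_width=22, slack=0)
Line 3: ['big', 'compound', 'cherry'] (min_width=19, slack=3)
Line 4: ['bright', 'number', 'butter'] (min_width=20, slack=2)
Line 5: ['robot', 'magnetic', 'my'] (min_width=17, slack=5)
Line 6: ['ocean'] (min_width=5, slack=17)

Answer: 2 2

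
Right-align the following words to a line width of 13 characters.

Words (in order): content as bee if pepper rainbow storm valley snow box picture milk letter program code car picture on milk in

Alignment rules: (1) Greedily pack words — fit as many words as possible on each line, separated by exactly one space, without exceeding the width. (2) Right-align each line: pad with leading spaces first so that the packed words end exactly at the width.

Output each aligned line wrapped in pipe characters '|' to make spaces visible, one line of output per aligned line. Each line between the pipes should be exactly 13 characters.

Answer: |   content as|
|bee if pepper|
|rainbow storm|
|  valley snow|
|  box picture|
|  milk letter|
| program code|
|  car picture|
|   on milk in|

Derivation:
Line 1: ['content', 'as'] (min_width=10, slack=3)
Line 2: ['bee', 'if', 'pepper'] (min_width=13, slack=0)
Line 3: ['rainbow', 'storm'] (min_width=13, slack=0)
Line 4: ['valley', 'snow'] (min_width=11, slack=2)
Line 5: ['box', 'picture'] (min_width=11, slack=2)
Line 6: ['milk', 'letter'] (min_width=11, slack=2)
Line 7: ['program', 'code'] (min_width=12, slack=1)
Line 8: ['car', 'picture'] (min_width=11, slack=2)
Line 9: ['on', 'milk', 'in'] (min_width=10, slack=3)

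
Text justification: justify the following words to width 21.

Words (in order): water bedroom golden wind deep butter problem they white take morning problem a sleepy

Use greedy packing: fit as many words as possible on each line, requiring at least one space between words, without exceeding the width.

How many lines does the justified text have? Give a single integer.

Answer: 5

Derivation:
Line 1: ['water', 'bedroom', 'golden'] (min_width=20, slack=1)
Line 2: ['wind', 'deep', 'butter'] (min_width=16, slack=5)
Line 3: ['problem', 'they', 'white'] (min_width=18, slack=3)
Line 4: ['take', 'morning', 'problem'] (min_width=20, slack=1)
Line 5: ['a', 'sleepy'] (min_width=8, slack=13)
Total lines: 5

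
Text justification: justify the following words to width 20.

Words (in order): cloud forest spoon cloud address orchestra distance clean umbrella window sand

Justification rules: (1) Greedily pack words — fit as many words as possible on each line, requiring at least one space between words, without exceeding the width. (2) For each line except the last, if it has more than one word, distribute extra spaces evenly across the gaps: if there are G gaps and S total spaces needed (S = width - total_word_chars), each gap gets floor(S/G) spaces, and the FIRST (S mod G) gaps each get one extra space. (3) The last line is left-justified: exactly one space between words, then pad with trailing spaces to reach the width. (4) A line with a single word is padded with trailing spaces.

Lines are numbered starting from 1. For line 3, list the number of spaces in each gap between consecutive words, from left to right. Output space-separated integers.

Answer: 3

Derivation:
Line 1: ['cloud', 'forest', 'spoon'] (min_width=18, slack=2)
Line 2: ['cloud', 'address'] (min_width=13, slack=7)
Line 3: ['orchestra', 'distance'] (min_width=18, slack=2)
Line 4: ['clean', 'umbrella'] (min_width=14, slack=6)
Line 5: ['window', 'sand'] (min_width=11, slack=9)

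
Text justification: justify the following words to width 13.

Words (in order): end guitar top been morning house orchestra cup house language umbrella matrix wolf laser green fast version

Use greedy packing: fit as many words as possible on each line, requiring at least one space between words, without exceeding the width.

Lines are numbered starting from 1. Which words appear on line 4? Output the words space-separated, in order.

Line 1: ['end', 'guitar'] (min_width=10, slack=3)
Line 2: ['top', 'been'] (min_width=8, slack=5)
Line 3: ['morning', 'house'] (min_width=13, slack=0)
Line 4: ['orchestra', 'cup'] (min_width=13, slack=0)
Line 5: ['house'] (min_width=5, slack=8)
Line 6: ['language'] (min_width=8, slack=5)
Line 7: ['umbrella'] (min_width=8, slack=5)
Line 8: ['matrix', 'wolf'] (min_width=11, slack=2)
Line 9: ['laser', 'green'] (min_width=11, slack=2)
Line 10: ['fast', 'version'] (min_width=12, slack=1)

Answer: orchestra cup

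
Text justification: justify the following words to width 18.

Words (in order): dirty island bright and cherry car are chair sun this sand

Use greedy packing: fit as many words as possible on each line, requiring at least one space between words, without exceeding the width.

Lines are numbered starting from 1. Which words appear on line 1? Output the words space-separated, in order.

Line 1: ['dirty', 'island'] (min_width=12, slack=6)
Line 2: ['bright', 'and', 'cherry'] (min_width=17, slack=1)
Line 3: ['car', 'are', 'chair', 'sun'] (min_width=17, slack=1)
Line 4: ['this', 'sand'] (min_width=9, slack=9)

Answer: dirty island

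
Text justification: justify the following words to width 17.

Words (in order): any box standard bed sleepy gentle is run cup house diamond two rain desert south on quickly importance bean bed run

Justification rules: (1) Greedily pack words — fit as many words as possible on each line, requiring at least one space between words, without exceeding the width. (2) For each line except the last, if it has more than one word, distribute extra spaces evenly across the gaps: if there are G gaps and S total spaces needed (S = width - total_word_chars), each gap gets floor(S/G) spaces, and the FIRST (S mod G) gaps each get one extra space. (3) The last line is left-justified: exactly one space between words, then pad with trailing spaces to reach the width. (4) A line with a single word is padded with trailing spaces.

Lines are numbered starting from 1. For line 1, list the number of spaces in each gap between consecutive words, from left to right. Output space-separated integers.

Answer: 2 1

Derivation:
Line 1: ['any', 'box', 'standard'] (min_width=16, slack=1)
Line 2: ['bed', 'sleepy', 'gentle'] (min_width=17, slack=0)
Line 3: ['is', 'run', 'cup', 'house'] (min_width=16, slack=1)
Line 4: ['diamond', 'two', 'rain'] (min_width=16, slack=1)
Line 5: ['desert', 'south', 'on'] (min_width=15, slack=2)
Line 6: ['quickly'] (min_width=7, slack=10)
Line 7: ['importance', 'bean'] (min_width=15, slack=2)
Line 8: ['bed', 'run'] (min_width=7, slack=10)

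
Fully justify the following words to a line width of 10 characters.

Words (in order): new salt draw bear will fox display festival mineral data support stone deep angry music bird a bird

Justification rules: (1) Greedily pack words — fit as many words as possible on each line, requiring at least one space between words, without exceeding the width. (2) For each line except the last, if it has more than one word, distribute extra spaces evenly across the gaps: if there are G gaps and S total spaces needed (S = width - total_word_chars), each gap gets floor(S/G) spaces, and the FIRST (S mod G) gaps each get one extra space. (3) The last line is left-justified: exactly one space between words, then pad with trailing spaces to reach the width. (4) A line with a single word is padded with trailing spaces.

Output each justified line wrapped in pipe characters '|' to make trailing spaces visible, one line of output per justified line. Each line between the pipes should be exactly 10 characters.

Line 1: ['new', 'salt'] (min_width=8, slack=2)
Line 2: ['draw', 'bear'] (min_width=9, slack=1)
Line 3: ['will', 'fox'] (min_width=8, slack=2)
Line 4: ['display'] (min_width=7, slack=3)
Line 5: ['festival'] (min_width=8, slack=2)
Line 6: ['mineral'] (min_width=7, slack=3)
Line 7: ['data'] (min_width=4, slack=6)
Line 8: ['support'] (min_width=7, slack=3)
Line 9: ['stone', 'deep'] (min_width=10, slack=0)
Line 10: ['angry'] (min_width=5, slack=5)
Line 11: ['music', 'bird'] (min_width=10, slack=0)
Line 12: ['a', 'bird'] (min_width=6, slack=4)

Answer: |new   salt|
|draw  bear|
|will   fox|
|display   |
|festival  |
|mineral   |
|data      |
|support   |
|stone deep|
|angry     |
|music bird|
|a bird    |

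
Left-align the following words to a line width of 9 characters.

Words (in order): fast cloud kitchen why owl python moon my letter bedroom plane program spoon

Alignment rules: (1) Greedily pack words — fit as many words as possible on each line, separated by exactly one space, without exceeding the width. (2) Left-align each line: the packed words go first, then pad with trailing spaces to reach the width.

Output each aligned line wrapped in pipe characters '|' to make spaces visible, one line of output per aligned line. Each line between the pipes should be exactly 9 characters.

Line 1: ['fast'] (min_width=4, slack=5)
Line 2: ['cloud'] (min_width=5, slack=4)
Line 3: ['kitchen'] (min_width=7, slack=2)
Line 4: ['why', 'owl'] (min_width=7, slack=2)
Line 5: ['python'] (min_width=6, slack=3)
Line 6: ['moon', 'my'] (min_width=7, slack=2)
Line 7: ['letter'] (min_width=6, slack=3)
Line 8: ['bedroom'] (min_width=7, slack=2)
Line 9: ['plane'] (min_width=5, slack=4)
Line 10: ['program'] (min_width=7, slack=2)
Line 11: ['spoon'] (min_width=5, slack=4)

Answer: |fast     |
|cloud    |
|kitchen  |
|why owl  |
|python   |
|moon my  |
|letter   |
|bedroom  |
|plane    |
|program  |
|spoon    |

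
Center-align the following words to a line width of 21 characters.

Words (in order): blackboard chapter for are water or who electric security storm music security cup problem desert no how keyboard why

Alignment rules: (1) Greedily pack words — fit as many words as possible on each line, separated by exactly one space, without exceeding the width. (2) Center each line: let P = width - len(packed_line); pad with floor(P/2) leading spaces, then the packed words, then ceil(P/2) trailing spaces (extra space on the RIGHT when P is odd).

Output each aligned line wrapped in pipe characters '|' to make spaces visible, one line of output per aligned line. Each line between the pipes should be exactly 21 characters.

Line 1: ['blackboard', 'chapter'] (min_width=18, slack=3)
Line 2: ['for', 'are', 'water', 'or', 'who'] (min_width=20, slack=1)
Line 3: ['electric', 'security'] (min_width=17, slack=4)
Line 4: ['storm', 'music', 'security'] (min_width=20, slack=1)
Line 5: ['cup', 'problem', 'desert', 'no'] (min_width=21, slack=0)
Line 6: ['how', 'keyboard', 'why'] (min_width=16, slack=5)

Answer: | blackboard chapter  |
|for are water or who |
|  electric security  |
|storm music security |
|cup problem desert no|
|  how keyboard why   |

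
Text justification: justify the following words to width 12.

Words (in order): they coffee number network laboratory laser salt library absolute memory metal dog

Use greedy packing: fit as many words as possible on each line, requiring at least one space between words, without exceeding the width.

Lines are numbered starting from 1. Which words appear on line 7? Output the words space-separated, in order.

Answer: absolute

Derivation:
Line 1: ['they', 'coffee'] (min_width=11, slack=1)
Line 2: ['number'] (min_width=6, slack=6)
Line 3: ['network'] (min_width=7, slack=5)
Line 4: ['laboratory'] (min_width=10, slack=2)
Line 5: ['laser', 'salt'] (min_width=10, slack=2)
Line 6: ['library'] (min_width=7, slack=5)
Line 7: ['absolute'] (min_width=8, slack=4)
Line 8: ['memory', 'metal'] (min_width=12, slack=0)
Line 9: ['dog'] (min_width=3, slack=9)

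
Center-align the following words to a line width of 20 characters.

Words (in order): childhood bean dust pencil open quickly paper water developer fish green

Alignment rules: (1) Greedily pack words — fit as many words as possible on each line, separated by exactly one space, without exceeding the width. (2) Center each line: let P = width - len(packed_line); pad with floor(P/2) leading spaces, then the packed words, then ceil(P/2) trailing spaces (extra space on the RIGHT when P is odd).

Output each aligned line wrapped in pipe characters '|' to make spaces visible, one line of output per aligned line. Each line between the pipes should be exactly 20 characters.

Answer: |childhood bean dust |
|pencil open quickly |
|    paper water     |
|developer fish green|

Derivation:
Line 1: ['childhood', 'bean', 'dust'] (min_width=19, slack=1)
Line 2: ['pencil', 'open', 'quickly'] (min_width=19, slack=1)
Line 3: ['paper', 'water'] (min_width=11, slack=9)
Line 4: ['developer', 'fish', 'green'] (min_width=20, slack=0)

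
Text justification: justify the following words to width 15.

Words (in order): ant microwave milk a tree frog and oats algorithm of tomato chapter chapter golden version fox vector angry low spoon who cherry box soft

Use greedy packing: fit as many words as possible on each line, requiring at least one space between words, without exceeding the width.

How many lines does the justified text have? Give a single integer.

Answer: 10

Derivation:
Line 1: ['ant', 'microwave'] (min_width=13, slack=2)
Line 2: ['milk', 'a', 'tree'] (min_width=11, slack=4)
Line 3: ['frog', 'and', 'oats'] (min_width=13, slack=2)
Line 4: ['algorithm', 'of'] (min_width=12, slack=3)
Line 5: ['tomato', 'chapter'] (min_width=14, slack=1)
Line 6: ['chapter', 'golden'] (min_width=14, slack=1)
Line 7: ['version', 'fox'] (min_width=11, slack=4)
Line 8: ['vector', 'angry'] (min_width=12, slack=3)
Line 9: ['low', 'spoon', 'who'] (min_width=13, slack=2)
Line 10: ['cherry', 'box', 'soft'] (min_width=15, slack=0)
Total lines: 10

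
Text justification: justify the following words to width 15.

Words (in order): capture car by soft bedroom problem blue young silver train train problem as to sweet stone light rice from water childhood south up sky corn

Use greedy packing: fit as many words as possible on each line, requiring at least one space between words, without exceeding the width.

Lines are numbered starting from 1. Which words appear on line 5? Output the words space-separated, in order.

Line 1: ['capture', 'car', 'by'] (min_width=14, slack=1)
Line 2: ['soft', 'bedroom'] (min_width=12, slack=3)
Line 3: ['problem', 'blue'] (min_width=12, slack=3)
Line 4: ['young', 'silver'] (min_width=12, slack=3)
Line 5: ['train', 'train'] (min_width=11, slack=4)
Line 6: ['problem', 'as', 'to'] (min_width=13, slack=2)
Line 7: ['sweet', 'stone'] (min_width=11, slack=4)
Line 8: ['light', 'rice', 'from'] (min_width=15, slack=0)
Line 9: ['water', 'childhood'] (min_width=15, slack=0)
Line 10: ['south', 'up', 'sky'] (min_width=12, slack=3)
Line 11: ['corn'] (min_width=4, slack=11)

Answer: train train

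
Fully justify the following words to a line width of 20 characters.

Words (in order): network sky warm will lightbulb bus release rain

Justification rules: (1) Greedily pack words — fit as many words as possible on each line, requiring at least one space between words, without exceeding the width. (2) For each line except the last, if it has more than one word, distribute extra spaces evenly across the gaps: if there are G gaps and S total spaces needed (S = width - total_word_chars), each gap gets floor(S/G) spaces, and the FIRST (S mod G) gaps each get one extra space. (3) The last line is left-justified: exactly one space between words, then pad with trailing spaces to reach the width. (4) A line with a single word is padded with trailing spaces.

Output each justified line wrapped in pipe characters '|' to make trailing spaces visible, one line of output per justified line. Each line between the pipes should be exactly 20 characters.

Answer: |network   sky   warm|
|will  lightbulb  bus|
|release rain        |

Derivation:
Line 1: ['network', 'sky', 'warm'] (min_width=16, slack=4)
Line 2: ['will', 'lightbulb', 'bus'] (min_width=18, slack=2)
Line 3: ['release', 'rain'] (min_width=12, slack=8)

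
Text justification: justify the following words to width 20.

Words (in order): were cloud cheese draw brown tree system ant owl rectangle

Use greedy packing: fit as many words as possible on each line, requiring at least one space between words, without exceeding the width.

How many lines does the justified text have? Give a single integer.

Line 1: ['were', 'cloud', 'cheese'] (min_width=17, slack=3)
Line 2: ['draw', 'brown', 'tree'] (min_width=15, slack=5)
Line 3: ['system', 'ant', 'owl'] (min_width=14, slack=6)
Line 4: ['rectangle'] (min_width=9, slack=11)
Total lines: 4

Answer: 4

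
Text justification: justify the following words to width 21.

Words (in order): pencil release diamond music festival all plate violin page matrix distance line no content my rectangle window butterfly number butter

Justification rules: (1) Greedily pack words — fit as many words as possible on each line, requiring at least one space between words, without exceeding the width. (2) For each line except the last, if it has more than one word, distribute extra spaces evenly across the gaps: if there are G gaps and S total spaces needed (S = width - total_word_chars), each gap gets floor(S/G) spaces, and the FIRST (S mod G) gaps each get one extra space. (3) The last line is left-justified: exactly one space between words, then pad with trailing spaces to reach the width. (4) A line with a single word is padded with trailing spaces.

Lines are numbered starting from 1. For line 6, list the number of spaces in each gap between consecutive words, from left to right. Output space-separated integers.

Answer: 2 1

Derivation:
Line 1: ['pencil', 'release'] (min_width=14, slack=7)
Line 2: ['diamond', 'music'] (min_width=13, slack=8)
Line 3: ['festival', 'all', 'plate'] (min_width=18, slack=3)
Line 4: ['violin', 'page', 'matrix'] (min_width=18, slack=3)
Line 5: ['distance', 'line', 'no'] (min_width=16, slack=5)
Line 6: ['content', 'my', 'rectangle'] (min_width=20, slack=1)
Line 7: ['window', 'butterfly'] (min_width=16, slack=5)
Line 8: ['number', 'butter'] (min_width=13, slack=8)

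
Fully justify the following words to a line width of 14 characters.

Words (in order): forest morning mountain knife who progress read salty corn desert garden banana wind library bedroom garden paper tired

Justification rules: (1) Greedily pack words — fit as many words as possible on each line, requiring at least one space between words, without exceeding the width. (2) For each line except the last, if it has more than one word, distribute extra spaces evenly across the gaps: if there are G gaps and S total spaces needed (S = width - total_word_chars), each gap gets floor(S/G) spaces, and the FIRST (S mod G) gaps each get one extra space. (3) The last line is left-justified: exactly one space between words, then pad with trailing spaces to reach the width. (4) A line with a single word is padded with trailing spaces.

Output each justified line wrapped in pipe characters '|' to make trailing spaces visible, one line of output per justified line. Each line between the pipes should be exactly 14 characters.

Line 1: ['forest', 'morning'] (min_width=14, slack=0)
Line 2: ['mountain', 'knife'] (min_width=14, slack=0)
Line 3: ['who', 'progress'] (min_width=12, slack=2)
Line 4: ['read', 'salty'] (min_width=10, slack=4)
Line 5: ['corn', 'desert'] (min_width=11, slack=3)
Line 6: ['garden', 'banana'] (min_width=13, slack=1)
Line 7: ['wind', 'library'] (min_width=12, slack=2)
Line 8: ['bedroom', 'garden'] (min_width=14, slack=0)
Line 9: ['paper', 'tired'] (min_width=11, slack=3)

Answer: |forest morning|
|mountain knife|
|who   progress|
|read     salty|
|corn    desert|
|garden  banana|
|wind   library|
|bedroom garden|
|paper tired   |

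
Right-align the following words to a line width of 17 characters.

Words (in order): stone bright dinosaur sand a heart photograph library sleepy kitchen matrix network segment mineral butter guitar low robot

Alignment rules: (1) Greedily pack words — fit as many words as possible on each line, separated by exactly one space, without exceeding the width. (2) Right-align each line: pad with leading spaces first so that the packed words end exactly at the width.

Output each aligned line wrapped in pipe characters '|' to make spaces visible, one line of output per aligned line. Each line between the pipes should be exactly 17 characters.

Line 1: ['stone', 'bright'] (min_width=12, slack=5)
Line 2: ['dinosaur', 'sand', 'a'] (min_width=15, slack=2)
Line 3: ['heart', 'photograph'] (min_width=16, slack=1)
Line 4: ['library', 'sleepy'] (min_width=14, slack=3)
Line 5: ['kitchen', 'matrix'] (min_width=14, slack=3)
Line 6: ['network', 'segment'] (min_width=15, slack=2)
Line 7: ['mineral', 'butter'] (min_width=14, slack=3)
Line 8: ['guitar', 'low', 'robot'] (min_width=16, slack=1)

Answer: |     stone bright|
|  dinosaur sand a|
| heart photograph|
|   library sleepy|
|   kitchen matrix|
|  network segment|
|   mineral butter|
| guitar low robot|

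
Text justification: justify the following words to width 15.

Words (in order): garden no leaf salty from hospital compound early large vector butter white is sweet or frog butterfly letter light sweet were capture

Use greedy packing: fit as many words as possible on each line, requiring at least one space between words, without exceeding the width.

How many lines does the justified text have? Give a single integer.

Line 1: ['garden', 'no', 'leaf'] (min_width=14, slack=1)
Line 2: ['salty', 'from'] (min_width=10, slack=5)
Line 3: ['hospital'] (min_width=8, slack=7)
Line 4: ['compound', 'early'] (min_width=14, slack=1)
Line 5: ['large', 'vector'] (min_width=12, slack=3)
Line 6: ['butter', 'white', 'is'] (min_width=15, slack=0)
Line 7: ['sweet', 'or', 'frog'] (min_width=13, slack=2)
Line 8: ['butterfly'] (min_width=9, slack=6)
Line 9: ['letter', 'light'] (min_width=12, slack=3)
Line 10: ['sweet', 'were'] (min_width=10, slack=5)
Line 11: ['capture'] (min_width=7, slack=8)
Total lines: 11

Answer: 11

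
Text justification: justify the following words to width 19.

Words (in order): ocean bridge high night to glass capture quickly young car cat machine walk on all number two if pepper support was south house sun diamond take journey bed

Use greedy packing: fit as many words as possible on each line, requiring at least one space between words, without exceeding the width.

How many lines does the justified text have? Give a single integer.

Answer: 10

Derivation:
Line 1: ['ocean', 'bridge', 'high'] (min_width=17, slack=2)
Line 2: ['night', 'to', 'glass'] (min_width=14, slack=5)
Line 3: ['capture', 'quickly'] (min_width=15, slack=4)
Line 4: ['young', 'car', 'cat'] (min_width=13, slack=6)
Line 5: ['machine', 'walk', 'on', 'all'] (min_width=19, slack=0)
Line 6: ['number', 'two', 'if'] (min_width=13, slack=6)
Line 7: ['pepper', 'support', 'was'] (min_width=18, slack=1)
Line 8: ['south', 'house', 'sun'] (min_width=15, slack=4)
Line 9: ['diamond', 'take'] (min_width=12, slack=7)
Line 10: ['journey', 'bed'] (min_width=11, slack=8)
Total lines: 10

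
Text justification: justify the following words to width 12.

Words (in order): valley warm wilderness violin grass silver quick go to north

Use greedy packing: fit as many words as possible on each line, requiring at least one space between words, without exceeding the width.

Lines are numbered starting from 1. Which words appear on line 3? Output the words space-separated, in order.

Line 1: ['valley', 'warm'] (min_width=11, slack=1)
Line 2: ['wilderness'] (min_width=10, slack=2)
Line 3: ['violin', 'grass'] (min_width=12, slack=0)
Line 4: ['silver', 'quick'] (min_width=12, slack=0)
Line 5: ['go', 'to', 'north'] (min_width=11, slack=1)

Answer: violin grass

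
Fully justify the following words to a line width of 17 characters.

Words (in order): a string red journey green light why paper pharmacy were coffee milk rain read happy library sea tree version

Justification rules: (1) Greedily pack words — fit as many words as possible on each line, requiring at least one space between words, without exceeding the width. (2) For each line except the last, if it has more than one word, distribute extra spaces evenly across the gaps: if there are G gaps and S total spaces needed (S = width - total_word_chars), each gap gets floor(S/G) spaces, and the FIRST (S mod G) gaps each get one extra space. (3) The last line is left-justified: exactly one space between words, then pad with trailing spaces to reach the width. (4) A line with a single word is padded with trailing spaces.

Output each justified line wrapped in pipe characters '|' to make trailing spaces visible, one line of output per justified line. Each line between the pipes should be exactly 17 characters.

Line 1: ['a', 'string', 'red'] (min_width=12, slack=5)
Line 2: ['journey', 'green'] (min_width=13, slack=4)
Line 3: ['light', 'why', 'paper'] (min_width=15, slack=2)
Line 4: ['pharmacy', 'were'] (min_width=13, slack=4)
Line 5: ['coffee', 'milk', 'rain'] (min_width=16, slack=1)
Line 6: ['read', 'happy'] (min_width=10, slack=7)
Line 7: ['library', 'sea', 'tree'] (min_width=16, slack=1)
Line 8: ['version'] (min_width=7, slack=10)

Answer: |a    string   red|
|journey     green|
|light  why  paper|
|pharmacy     were|
|coffee  milk rain|
|read        happy|
|library  sea tree|
|version          |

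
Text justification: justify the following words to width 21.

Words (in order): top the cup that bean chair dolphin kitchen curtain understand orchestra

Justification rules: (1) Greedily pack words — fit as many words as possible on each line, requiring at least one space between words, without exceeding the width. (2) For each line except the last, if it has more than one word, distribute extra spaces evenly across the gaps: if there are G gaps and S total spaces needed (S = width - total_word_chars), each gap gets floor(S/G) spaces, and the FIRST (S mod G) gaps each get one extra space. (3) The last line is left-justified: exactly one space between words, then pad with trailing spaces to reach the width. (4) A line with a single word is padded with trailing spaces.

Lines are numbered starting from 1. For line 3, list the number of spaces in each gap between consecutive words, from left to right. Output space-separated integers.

Line 1: ['top', 'the', 'cup', 'that', 'bean'] (min_width=21, slack=0)
Line 2: ['chair', 'dolphin', 'kitchen'] (min_width=21, slack=0)
Line 3: ['curtain', 'understand'] (min_width=18, slack=3)
Line 4: ['orchestra'] (min_width=9, slack=12)

Answer: 4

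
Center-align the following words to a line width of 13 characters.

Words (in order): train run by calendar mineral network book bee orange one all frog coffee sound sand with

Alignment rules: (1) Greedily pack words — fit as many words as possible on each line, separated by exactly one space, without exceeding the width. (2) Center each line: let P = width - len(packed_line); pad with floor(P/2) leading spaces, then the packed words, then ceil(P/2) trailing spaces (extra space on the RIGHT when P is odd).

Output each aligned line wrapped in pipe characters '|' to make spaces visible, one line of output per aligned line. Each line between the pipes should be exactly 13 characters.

Answer: |train run by |
|  calendar   |
|   mineral   |
|network book |
| bee orange  |
|one all frog |
|coffee sound |
|  sand with  |

Derivation:
Line 1: ['train', 'run', 'by'] (min_width=12, slack=1)
Line 2: ['calendar'] (min_width=8, slack=5)
Line 3: ['mineral'] (min_width=7, slack=6)
Line 4: ['network', 'book'] (min_width=12, slack=1)
Line 5: ['bee', 'orange'] (min_width=10, slack=3)
Line 6: ['one', 'all', 'frog'] (min_width=12, slack=1)
Line 7: ['coffee', 'sound'] (min_width=12, slack=1)
Line 8: ['sand', 'with'] (min_width=9, slack=4)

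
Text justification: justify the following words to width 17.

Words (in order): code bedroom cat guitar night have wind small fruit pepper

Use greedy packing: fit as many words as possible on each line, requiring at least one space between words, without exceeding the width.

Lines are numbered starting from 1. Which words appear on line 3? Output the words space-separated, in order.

Line 1: ['code', 'bedroom', 'cat'] (min_width=16, slack=1)
Line 2: ['guitar', 'night', 'have'] (min_width=17, slack=0)
Line 3: ['wind', 'small', 'fruit'] (min_width=16, slack=1)
Line 4: ['pepper'] (min_width=6, slack=11)

Answer: wind small fruit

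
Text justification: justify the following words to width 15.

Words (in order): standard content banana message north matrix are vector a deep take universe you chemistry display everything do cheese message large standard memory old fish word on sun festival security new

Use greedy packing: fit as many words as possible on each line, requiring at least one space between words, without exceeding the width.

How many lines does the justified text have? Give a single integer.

Line 1: ['standard'] (min_width=8, slack=7)
Line 2: ['content', 'banana'] (min_width=14, slack=1)
Line 3: ['message', 'north'] (min_width=13, slack=2)
Line 4: ['matrix', 'are'] (min_width=10, slack=5)
Line 5: ['vector', 'a', 'deep'] (min_width=13, slack=2)
Line 6: ['take', 'universe'] (min_width=13, slack=2)
Line 7: ['you', 'chemistry'] (min_width=13, slack=2)
Line 8: ['display'] (min_width=7, slack=8)
Line 9: ['everything', 'do'] (min_width=13, slack=2)
Line 10: ['cheese', 'message'] (min_width=14, slack=1)
Line 11: ['large', 'standard'] (min_width=14, slack=1)
Line 12: ['memory', 'old', 'fish'] (min_width=15, slack=0)
Line 13: ['word', 'on', 'sun'] (min_width=11, slack=4)
Line 14: ['festival'] (min_width=8, slack=7)
Line 15: ['security', 'new'] (min_width=12, slack=3)
Total lines: 15

Answer: 15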